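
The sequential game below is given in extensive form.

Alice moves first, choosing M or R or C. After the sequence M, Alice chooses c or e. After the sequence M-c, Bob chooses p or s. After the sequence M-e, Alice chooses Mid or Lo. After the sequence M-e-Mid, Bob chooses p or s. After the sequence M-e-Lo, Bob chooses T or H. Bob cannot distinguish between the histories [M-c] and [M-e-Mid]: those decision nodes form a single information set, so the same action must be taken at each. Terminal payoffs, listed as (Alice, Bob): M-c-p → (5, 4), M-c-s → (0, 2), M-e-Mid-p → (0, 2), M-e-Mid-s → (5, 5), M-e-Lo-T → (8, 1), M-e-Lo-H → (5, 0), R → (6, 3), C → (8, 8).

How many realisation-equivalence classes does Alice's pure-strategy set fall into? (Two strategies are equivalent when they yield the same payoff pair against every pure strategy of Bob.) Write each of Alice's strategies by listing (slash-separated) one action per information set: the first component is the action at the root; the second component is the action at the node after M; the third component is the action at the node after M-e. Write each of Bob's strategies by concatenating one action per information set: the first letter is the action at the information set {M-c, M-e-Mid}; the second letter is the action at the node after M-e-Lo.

Alice has 12 pure strategies: M/c/Mid, M/c/Lo, M/e/Mid, M/e/Lo, R/c/Mid, R/c/Lo, R/e/Mid, R/e/Lo, C/c/Mid, C/c/Lo, C/e/Mid, C/e/Lo. Columns: pT, pH, sT, sH.
{M/c/Mid, M/c/Lo} → row (5,4) (5,4) (0,2) (0,2)
{M/e/Mid} → row (0,2) (0,2) (5,5) (5,5)
{M/e/Lo} → row (8,1) (5,0) (8,1) (5,0)
{R/c/Mid, R/c/Lo, R/e/Mid, R/e/Lo} → row (6,3) (6,3) (6,3) (6,3)
{C/c/Mid, C/c/Lo, C/e/Mid, C/e/Lo} → row (8,8) (8,8) (8,8) (8,8)
That's 5 distinct rows out of 12 strategies.

5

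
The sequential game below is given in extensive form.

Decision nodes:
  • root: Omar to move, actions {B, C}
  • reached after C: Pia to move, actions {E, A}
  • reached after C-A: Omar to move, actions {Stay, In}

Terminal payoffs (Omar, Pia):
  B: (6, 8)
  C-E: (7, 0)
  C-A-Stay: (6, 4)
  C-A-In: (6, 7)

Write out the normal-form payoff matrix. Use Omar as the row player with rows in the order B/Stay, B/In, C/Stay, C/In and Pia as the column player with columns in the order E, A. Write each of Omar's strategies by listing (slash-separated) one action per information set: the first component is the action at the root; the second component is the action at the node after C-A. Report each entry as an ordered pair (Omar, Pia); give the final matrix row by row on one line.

Row B/Stay: E→(6,8), A→(6,8)
Row B/In: E→(6,8), A→(6,8)
Row C/Stay: E→(7,0), A→(6,4)
Row C/In: E→(7,0), A→(6,7)

B/Stay: (6,8) (6,8) | B/In: (6,8) (6,8) | C/Stay: (7,0) (6,4) | C/In: (7,0) (6,7)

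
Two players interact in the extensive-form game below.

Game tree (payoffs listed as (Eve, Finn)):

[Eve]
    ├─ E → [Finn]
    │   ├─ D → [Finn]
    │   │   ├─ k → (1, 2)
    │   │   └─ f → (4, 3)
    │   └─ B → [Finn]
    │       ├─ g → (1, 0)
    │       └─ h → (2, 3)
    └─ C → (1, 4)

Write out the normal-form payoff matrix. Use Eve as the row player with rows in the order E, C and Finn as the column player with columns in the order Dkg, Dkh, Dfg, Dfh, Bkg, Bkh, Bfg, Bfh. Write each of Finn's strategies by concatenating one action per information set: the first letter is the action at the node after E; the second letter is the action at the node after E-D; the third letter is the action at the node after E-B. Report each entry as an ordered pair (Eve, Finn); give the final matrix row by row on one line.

E: (1,2) (1,2) (4,3) (4,3) (1,0) (2,3) (1,0) (2,3) | C: (1,4) (1,4) (1,4) (1,4) (1,4) (1,4) (1,4) (1,4)

Row E: Dkg→(1,2), Dkh→(1,2), Dfg→(4,3), Dfh→(4,3), Bkg→(1,0), Bkh→(2,3), Bfg→(1,0), Bfh→(2,3)
Row C: Dkg→(1,4), Dkh→(1,4), Dfg→(1,4), Dfh→(1,4), Bkg→(1,4), Bkh→(1,4), Bfg→(1,4), Bfh→(1,4)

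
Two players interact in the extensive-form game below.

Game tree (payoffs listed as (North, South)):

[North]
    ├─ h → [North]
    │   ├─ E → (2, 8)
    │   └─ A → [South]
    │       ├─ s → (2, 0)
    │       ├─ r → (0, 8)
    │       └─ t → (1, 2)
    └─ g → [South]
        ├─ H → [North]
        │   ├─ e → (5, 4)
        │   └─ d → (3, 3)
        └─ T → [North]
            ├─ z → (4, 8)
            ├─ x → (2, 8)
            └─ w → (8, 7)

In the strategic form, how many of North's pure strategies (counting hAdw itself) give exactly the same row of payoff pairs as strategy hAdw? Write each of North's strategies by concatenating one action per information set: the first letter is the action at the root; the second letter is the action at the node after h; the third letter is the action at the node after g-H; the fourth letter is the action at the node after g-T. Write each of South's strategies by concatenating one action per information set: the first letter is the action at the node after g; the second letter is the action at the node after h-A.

Row for hAdw (columns Hs, Hr, Ht, Ts, Tr, Tt): (2,0) (0,8) (1,2) (2,0) (0,8) (1,2).
Under hAdw, North's choice at the node after g-H and at the node after g-T can never be reached regardless of what South does, so varying those choices leaves every outcome unchanged.
Holding the reachable choices fixed and varying the unreachable ones freely already gives 2 × 3 = 6 equivalent strategies.
No other strategy reproduces this row, so those 6 are the full class: hAez, hAex, hAew, hAdz, hAdx, hAdw.

6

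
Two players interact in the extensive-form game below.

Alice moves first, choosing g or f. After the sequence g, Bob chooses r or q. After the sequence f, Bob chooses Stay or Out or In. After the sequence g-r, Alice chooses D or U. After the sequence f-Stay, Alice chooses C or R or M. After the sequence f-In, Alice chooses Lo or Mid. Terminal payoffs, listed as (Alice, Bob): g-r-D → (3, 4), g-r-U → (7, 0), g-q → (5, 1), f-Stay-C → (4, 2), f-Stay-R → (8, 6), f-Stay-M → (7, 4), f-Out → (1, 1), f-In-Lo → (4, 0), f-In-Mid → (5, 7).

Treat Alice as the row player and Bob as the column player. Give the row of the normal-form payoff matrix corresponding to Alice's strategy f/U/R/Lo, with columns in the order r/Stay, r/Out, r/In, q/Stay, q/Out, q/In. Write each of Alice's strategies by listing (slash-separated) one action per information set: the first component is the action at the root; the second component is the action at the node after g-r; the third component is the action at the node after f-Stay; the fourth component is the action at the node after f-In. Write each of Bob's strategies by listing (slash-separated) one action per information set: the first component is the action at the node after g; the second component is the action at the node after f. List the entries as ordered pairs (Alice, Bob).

vs r/Stay: Alice plays f → Bob plays Stay at [f] → Alice plays R at [f-Stay] → (8, 6)
vs r/Out: Alice plays f → Bob plays Out at [f] → (1, 1)
vs r/In: Alice plays f → Bob plays In at [f] → Alice plays Lo at [f-In] → (4, 0)
vs q/Stay: Alice plays f → Bob plays Stay at [f] → Alice plays R at [f-Stay] → (8, 6)
vs q/Out: Alice plays f → Bob plays Out at [f] → (1, 1)
vs q/In: Alice plays f → Bob plays In at [f] → Alice plays Lo at [f-In] → (4, 0)

(8,6) (1,1) (4,0) (8,6) (1,1) (4,0)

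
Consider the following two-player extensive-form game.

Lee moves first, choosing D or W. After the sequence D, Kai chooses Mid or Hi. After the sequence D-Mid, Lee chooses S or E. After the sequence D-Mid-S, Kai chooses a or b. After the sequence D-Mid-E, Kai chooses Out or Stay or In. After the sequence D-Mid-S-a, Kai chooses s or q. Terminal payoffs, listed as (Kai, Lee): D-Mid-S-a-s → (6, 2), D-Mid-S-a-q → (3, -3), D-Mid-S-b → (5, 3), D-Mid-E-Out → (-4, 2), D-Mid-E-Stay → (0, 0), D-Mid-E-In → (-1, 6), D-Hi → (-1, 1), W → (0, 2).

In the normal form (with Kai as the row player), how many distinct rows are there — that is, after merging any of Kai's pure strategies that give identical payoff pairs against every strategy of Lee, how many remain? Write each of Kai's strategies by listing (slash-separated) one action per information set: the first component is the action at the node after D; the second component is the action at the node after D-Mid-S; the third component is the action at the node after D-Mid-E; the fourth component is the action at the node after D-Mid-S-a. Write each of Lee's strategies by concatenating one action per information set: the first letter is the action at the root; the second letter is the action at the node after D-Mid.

Kai has 24 pure strategies: Mid/a/Out/s, Mid/a/Out/q, Mid/a/Stay/s, Mid/a/Stay/q, Mid/a/In/s, Mid/a/In/q, Mid/b/Out/s, Mid/b/Out/q, Mid/b/Stay/s, Mid/b/Stay/q, Mid/b/In/s, Mid/b/In/q, Hi/a/Out/s, Hi/a/Out/q, Hi/a/Stay/s, Hi/a/Stay/q, Hi/a/In/s, Hi/a/In/q, Hi/b/Out/s, Hi/b/Out/q, Hi/b/Stay/s, Hi/b/Stay/q, Hi/b/In/s, Hi/b/In/q. Columns: DS, DE, WS, WE.
{Mid/a/Out/s} → row (6,2) (-4,2) (0,2) (0,2)
{Mid/a/Out/q} → row (3,-3) (-4,2) (0,2) (0,2)
{Mid/a/Stay/s} → row (6,2) (0,0) (0,2) (0,2)
{Mid/a/Stay/q} → row (3,-3) (0,0) (0,2) (0,2)
{Mid/a/In/s} → row (6,2) (-1,6) (0,2) (0,2)
{Mid/a/In/q} → row (3,-3) (-1,6) (0,2) (0,2)
{Mid/b/Out/s, Mid/b/Out/q} → row (5,3) (-4,2) (0,2) (0,2)
{Mid/b/Stay/s, Mid/b/Stay/q} → row (5,3) (0,0) (0,2) (0,2)
{Mid/b/In/s, Mid/b/In/q} → row (5,3) (-1,6) (0,2) (0,2)
{Hi/a/Out/s, Hi/a/Out/q, Hi/a/Stay/s, Hi/a/Stay/q, Hi/a/In/s, Hi/a/In/q, Hi/b/Out/s, Hi/b/Out/q, Hi/b/Stay/s, Hi/b/Stay/q, Hi/b/In/s, Hi/b/In/q} → row (-1,1) (-1,1) (0,2) (0,2)
That's 10 distinct rows out of 24 strategies.

10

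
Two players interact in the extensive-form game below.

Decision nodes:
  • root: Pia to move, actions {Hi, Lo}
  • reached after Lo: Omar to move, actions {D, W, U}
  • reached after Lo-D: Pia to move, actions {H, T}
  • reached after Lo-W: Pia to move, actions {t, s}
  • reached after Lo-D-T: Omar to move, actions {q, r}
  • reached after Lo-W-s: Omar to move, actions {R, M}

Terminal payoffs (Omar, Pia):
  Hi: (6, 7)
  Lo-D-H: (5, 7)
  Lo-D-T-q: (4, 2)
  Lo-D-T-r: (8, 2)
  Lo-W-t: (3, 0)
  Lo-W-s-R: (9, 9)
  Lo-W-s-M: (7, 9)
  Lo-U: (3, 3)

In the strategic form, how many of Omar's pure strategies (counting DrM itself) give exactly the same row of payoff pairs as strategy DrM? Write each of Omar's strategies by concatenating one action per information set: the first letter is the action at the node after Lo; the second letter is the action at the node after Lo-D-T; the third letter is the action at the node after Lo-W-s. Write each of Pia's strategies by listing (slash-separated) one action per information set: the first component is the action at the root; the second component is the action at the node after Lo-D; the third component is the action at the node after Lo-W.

2

Row for DrM (columns Hi/H/t, Hi/H/s, Hi/T/t, Hi/T/s, Lo/H/t, Lo/H/s, Lo/T/t, Lo/T/s): (6,7) (6,7) (6,7) (6,7) (5,7) (5,7) (8,2) (8,2).
Under DrM, Omar's choice at the node after Lo-W-s can never be reached regardless of what Pia does, so varying those choices leaves every outcome unchanged.
Holding the reachable choices fixed and varying the unreachable one freely already gives 2 equivalent strategies.
No other strategy reproduces this row, so those 2 are the full class: DrR, DrM.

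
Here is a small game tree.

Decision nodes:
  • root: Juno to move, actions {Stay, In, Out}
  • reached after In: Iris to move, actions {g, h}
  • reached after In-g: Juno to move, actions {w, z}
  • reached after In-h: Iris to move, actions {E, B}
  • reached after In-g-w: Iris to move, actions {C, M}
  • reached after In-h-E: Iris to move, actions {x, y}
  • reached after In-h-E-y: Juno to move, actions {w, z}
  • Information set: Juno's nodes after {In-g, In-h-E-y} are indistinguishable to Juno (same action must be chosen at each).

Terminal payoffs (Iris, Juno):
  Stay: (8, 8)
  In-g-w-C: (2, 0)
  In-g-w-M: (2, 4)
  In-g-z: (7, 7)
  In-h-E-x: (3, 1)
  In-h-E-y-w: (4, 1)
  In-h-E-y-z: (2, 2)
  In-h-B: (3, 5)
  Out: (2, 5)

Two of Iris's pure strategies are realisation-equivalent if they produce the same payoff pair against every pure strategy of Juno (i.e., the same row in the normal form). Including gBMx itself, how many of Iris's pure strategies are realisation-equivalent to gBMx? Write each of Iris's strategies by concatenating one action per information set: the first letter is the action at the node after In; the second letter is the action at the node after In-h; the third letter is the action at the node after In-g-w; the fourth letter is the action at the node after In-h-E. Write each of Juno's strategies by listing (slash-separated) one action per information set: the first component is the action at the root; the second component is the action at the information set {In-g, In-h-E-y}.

4

Row for gBMx (columns Stay/w, Stay/z, In/w, In/z, Out/w, Out/z): (8,8) (8,8) (2,4) (7,7) (2,5) (2,5).
Under gBMx, Iris's choice at the node after In-h and at the node after In-h-E can never be reached regardless of what Juno does, so varying those choices leaves every outcome unchanged.
Holding the reachable choices fixed and varying the unreachable ones freely already gives 2 × 2 = 4 equivalent strategies.
No other strategy reproduces this row, so those 4 are the full class: gEMx, gEMy, gBMx, gBMy.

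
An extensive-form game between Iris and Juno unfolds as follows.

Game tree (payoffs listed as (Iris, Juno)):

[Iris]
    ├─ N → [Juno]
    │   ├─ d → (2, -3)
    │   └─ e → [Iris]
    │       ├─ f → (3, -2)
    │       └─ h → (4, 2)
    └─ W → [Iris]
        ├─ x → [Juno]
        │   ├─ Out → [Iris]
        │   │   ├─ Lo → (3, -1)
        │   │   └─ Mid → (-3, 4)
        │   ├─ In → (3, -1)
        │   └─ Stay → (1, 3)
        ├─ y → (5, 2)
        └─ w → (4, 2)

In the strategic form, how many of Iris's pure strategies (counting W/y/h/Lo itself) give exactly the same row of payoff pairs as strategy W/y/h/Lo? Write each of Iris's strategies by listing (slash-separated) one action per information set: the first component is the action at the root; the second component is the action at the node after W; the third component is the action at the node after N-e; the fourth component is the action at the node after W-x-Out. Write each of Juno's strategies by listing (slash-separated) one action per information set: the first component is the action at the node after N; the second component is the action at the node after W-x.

Row for W/y/h/Lo (columns d/Out, d/In, d/Stay, e/Out, e/In, e/Stay): (5,2) (5,2) (5,2) (5,2) (5,2) (5,2).
Under W/y/h/Lo, Iris's choice at the node after N-e and at the node after W-x-Out can never be reached regardless of what Juno does, so varying those choices leaves every outcome unchanged.
Holding the reachable choices fixed and varying the unreachable ones freely already gives 2 × 2 = 4 equivalent strategies.
No other strategy reproduces this row, so those 4 are the full class: W/y/f/Lo, W/y/f/Mid, W/y/h/Lo, W/y/h/Mid.

4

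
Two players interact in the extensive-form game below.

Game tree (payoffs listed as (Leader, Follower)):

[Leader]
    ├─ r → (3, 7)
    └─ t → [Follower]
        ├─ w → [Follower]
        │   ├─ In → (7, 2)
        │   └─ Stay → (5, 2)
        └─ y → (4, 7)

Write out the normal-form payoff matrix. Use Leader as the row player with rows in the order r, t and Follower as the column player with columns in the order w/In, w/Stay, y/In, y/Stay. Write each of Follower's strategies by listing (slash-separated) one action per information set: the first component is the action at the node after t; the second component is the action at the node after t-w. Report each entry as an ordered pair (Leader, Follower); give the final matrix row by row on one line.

r: (3,7) (3,7) (3,7) (3,7) | t: (7,2) (5,2) (4,7) (4,7)

         w/In   w/Stay     y/In   y/Stay
   r    (3,7)    (3,7)    (3,7)    (3,7)
   t    (7,2)    (5,2)    (4,7)    (4,7)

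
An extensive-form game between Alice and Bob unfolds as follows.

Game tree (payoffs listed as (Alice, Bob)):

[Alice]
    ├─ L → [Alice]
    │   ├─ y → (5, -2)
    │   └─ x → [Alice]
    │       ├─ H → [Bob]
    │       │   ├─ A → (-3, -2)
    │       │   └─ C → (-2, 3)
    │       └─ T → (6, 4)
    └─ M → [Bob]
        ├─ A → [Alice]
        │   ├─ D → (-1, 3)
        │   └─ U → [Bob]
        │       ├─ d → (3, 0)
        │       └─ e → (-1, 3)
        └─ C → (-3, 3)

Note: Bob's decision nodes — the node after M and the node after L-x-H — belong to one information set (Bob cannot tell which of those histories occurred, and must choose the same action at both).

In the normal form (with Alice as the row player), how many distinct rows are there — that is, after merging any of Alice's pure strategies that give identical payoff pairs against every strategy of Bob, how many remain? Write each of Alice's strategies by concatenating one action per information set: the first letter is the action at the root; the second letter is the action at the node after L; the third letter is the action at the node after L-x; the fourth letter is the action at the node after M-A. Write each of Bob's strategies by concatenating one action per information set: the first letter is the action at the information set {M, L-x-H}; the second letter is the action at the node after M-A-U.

Alice has 16 pure strategies: LyHD, LyHU, LyTD, LyTU, LxHD, LxHU, LxTD, LxTU, MyHD, MyHU, MyTD, MyTU, MxHD, MxHU, MxTD, MxTU. Columns: Ad, Ae, Cd, Ce.
{LyHD, LyHU, LyTD, LyTU} → row (5,-2) (5,-2) (5,-2) (5,-2)
{LxHD, LxHU} → row (-3,-2) (-3,-2) (-2,3) (-2,3)
{LxTD, LxTU} → row (6,4) (6,4) (6,4) (6,4)
{MyHD, MyTD, MxHD, MxTD} → row (-1,3) (-1,3) (-3,3) (-3,3)
{MyHU, MyTU, MxHU, MxTU} → row (3,0) (-1,3) (-3,3) (-3,3)
That's 5 distinct rows out of 16 strategies.

5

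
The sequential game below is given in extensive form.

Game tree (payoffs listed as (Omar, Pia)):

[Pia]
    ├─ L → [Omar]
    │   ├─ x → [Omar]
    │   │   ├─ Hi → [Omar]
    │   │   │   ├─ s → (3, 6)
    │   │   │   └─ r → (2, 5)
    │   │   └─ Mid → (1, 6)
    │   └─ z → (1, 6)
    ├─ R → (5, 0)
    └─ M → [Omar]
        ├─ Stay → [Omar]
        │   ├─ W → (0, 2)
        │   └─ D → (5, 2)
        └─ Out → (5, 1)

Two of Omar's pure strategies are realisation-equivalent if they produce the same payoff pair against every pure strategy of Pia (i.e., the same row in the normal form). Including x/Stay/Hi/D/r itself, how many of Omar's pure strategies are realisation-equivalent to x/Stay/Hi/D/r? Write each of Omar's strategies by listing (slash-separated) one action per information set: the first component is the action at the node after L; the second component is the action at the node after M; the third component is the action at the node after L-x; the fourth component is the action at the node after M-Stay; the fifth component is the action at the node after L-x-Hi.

Row for x/Stay/Hi/D/r (columns L, R, M): (2,5) (5,0) (5,2).
Every one of Omar's information sets is on the play path for some reply by Pia when Omar follows x/Stay/Hi/D/r.
Changing the action at any of them therefore changes at least one column, so only x/Stay/Hi/D/r itself gives this row.

1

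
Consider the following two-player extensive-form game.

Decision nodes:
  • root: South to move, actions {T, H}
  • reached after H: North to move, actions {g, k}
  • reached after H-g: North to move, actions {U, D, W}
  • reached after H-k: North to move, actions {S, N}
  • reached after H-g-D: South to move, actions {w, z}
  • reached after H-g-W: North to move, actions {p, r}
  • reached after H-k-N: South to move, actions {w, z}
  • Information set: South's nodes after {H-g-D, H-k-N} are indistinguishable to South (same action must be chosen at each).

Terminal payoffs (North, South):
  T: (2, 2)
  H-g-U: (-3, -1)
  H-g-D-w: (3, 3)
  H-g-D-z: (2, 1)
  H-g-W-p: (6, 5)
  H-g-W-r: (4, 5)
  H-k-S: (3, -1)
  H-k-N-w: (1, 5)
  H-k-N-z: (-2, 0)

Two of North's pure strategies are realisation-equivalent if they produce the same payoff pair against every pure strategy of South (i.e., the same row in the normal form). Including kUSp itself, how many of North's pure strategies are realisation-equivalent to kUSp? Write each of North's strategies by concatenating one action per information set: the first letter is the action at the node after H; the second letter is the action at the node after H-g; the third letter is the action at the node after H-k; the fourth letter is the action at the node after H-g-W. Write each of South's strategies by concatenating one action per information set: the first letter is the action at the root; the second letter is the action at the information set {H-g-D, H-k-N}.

Row for kUSp (columns Tw, Tz, Hw, Hz): (2,2) (2,2) (3,-1) (3,-1).
Under kUSp, North's choice at the node after H-g and at the node after H-g-W can never be reached regardless of what South does, so varying those choices leaves every outcome unchanged.
Holding the reachable choices fixed and varying the unreachable ones freely already gives 3 × 2 = 6 equivalent strategies.
No other strategy reproduces this row, so those 6 are the full class: kUSp, kUSr, kDSp, kDSr, kWSp, kWSr.

6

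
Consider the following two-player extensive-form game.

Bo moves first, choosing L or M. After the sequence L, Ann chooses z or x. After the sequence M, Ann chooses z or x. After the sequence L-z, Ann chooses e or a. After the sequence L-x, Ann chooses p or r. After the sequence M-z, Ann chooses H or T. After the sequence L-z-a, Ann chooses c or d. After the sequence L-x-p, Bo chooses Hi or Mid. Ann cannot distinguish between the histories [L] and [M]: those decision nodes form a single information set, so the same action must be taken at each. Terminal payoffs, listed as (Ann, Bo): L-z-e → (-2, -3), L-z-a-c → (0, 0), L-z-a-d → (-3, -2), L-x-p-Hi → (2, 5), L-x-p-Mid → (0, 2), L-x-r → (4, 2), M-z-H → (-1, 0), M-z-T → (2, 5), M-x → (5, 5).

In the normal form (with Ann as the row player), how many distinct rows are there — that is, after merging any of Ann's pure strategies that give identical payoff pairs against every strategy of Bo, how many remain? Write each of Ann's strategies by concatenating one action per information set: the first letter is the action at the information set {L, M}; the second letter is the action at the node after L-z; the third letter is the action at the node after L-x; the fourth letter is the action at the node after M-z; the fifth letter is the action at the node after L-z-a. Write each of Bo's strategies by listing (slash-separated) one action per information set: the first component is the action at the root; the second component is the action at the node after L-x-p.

Ann has 32 pure strategies: zepHc, zepHd, zepTc, zepTd, zerHc, zerHd, zerTc, zerTd, zapHc, zapHd, zapTc, zapTd, zarHc, zarHd, zarTc, zarTd, xepHc, xepHd, xepTc, xepTd, xerHc, xerHd, xerTc, xerTd, xapHc, xapHd, xapTc, xapTd, xarHc, xarHd, xarTc, xarTd. Columns: L/Hi, L/Mid, M/Hi, M/Mid.
{zepHc, zepHd, zerHc, zerHd} → row (-2,-3) (-2,-3) (-1,0) (-1,0)
{zepTc, zepTd, zerTc, zerTd} → row (-2,-3) (-2,-3) (2,5) (2,5)
{zapHc, zarHc} → row (0,0) (0,0) (-1,0) (-1,0)
{zapHd, zarHd} → row (-3,-2) (-3,-2) (-1,0) (-1,0)
{zapTc, zarTc} → row (0,0) (0,0) (2,5) (2,5)
{zapTd, zarTd} → row (-3,-2) (-3,-2) (2,5) (2,5)
{xepHc, xepHd, xepTc, xepTd, xapHc, xapHd, xapTc, xapTd} → row (2,5) (0,2) (5,5) (5,5)
{xerHc, xerHd, xerTc, xerTd, xarHc, xarHd, xarTc, xarTd} → row (4,2) (4,2) (5,5) (5,5)
That's 8 distinct rows out of 32 strategies.

8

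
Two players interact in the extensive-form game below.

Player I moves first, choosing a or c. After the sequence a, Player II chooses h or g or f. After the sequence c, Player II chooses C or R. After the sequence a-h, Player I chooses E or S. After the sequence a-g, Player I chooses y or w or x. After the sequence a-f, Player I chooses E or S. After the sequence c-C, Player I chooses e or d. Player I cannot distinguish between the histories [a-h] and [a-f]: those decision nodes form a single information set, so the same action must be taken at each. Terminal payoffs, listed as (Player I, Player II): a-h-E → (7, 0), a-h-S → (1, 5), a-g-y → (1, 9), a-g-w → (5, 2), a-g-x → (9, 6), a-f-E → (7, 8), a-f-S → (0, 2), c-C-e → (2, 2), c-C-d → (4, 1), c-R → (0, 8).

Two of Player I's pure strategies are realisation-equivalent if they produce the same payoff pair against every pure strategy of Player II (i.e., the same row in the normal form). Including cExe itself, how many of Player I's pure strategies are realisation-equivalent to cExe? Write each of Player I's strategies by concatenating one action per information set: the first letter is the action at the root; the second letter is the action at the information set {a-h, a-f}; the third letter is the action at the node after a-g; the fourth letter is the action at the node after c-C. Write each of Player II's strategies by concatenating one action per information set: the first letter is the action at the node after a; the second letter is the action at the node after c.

6

Row for cExe (columns hC, hR, gC, gR, fC, fR): (2,2) (0,8) (2,2) (0,8) (2,2) (0,8).
Under cExe, Player I's choice at the information set {a-h, a-f} and at the node after a-g can never be reached regardless of what Player II does, so varying those choices leaves every outcome unchanged.
Holding the reachable choices fixed and varying the unreachable ones freely already gives 2 × 3 = 6 equivalent strategies.
No other strategy reproduces this row, so those 6 are the full class: cEye, cEwe, cExe, cSye, cSwe, cSxe.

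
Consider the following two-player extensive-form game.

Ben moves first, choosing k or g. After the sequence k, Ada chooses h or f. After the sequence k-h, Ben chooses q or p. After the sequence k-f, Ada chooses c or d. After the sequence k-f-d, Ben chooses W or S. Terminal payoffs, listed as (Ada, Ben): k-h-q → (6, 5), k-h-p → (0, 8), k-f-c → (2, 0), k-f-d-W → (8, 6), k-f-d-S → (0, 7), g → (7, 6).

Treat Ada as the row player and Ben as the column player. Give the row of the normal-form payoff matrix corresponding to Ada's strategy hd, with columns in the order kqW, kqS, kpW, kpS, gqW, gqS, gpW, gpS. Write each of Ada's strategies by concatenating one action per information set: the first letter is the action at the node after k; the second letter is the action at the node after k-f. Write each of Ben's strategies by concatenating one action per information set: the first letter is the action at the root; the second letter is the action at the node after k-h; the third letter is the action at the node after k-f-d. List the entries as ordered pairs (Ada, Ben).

vs kqW: Ben plays k → Ada plays h at [k] → Ben plays q at [k-h] → (6, 5)
vs kqS: Ben plays k → Ada plays h at [k] → Ben plays q at [k-h] → (6, 5)
vs kpW: Ben plays k → Ada plays h at [k] → Ben plays p at [k-h] → (0, 8)
vs kpS: Ben plays k → Ada plays h at [k] → Ben plays p at [k-h] → (0, 8)
vs gqW: Ben plays g → (7, 6)
vs gqS: Ben plays g → (7, 6)
vs gpW: Ben plays g → (7, 6)
vs gpS: Ben plays g → (7, 6)

(6,5) (6,5) (0,8) (0,8) (7,6) (7,6) (7,6) (7,6)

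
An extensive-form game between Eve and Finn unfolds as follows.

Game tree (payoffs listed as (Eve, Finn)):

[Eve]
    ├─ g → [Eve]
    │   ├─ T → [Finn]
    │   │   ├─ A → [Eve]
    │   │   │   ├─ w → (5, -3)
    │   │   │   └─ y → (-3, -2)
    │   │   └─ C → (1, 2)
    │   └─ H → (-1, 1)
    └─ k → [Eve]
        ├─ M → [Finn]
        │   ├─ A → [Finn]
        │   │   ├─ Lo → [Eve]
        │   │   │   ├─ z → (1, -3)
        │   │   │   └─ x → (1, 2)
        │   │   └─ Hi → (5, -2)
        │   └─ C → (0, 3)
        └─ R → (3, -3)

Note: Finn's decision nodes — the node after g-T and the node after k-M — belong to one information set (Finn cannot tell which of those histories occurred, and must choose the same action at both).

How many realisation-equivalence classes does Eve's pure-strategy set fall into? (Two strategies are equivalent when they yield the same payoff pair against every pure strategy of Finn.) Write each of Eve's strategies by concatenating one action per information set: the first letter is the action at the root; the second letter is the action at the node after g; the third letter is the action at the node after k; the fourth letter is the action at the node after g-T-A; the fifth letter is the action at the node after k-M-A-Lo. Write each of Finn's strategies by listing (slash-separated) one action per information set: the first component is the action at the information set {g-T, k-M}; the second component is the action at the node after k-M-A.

6

Eve has 32 pure strategies: gTMwz, gTMwx, gTMyz, gTMyx, gTRwz, gTRwx, gTRyz, gTRyx, gHMwz, gHMwx, gHMyz, gHMyx, gHRwz, gHRwx, gHRyz, gHRyx, kTMwz, kTMwx, kTMyz, kTMyx, kTRwz, kTRwx, kTRyz, kTRyx, kHMwz, kHMwx, kHMyz, kHMyx, kHRwz, kHRwx, kHRyz, kHRyx. Columns: A/Lo, A/Hi, C/Lo, C/Hi.
{gTMwz, gTMwx, gTRwz, gTRwx} → row (5,-3) (5,-3) (1,2) (1,2)
{gTMyz, gTMyx, gTRyz, gTRyx} → row (-3,-2) (-3,-2) (1,2) (1,2)
{gHMwz, gHMwx, gHMyz, gHMyx, gHRwz, gHRwx, gHRyz, gHRyx} → row (-1,1) (-1,1) (-1,1) (-1,1)
{kTMwz, kTMyz, kHMwz, kHMyz} → row (1,-3) (5,-2) (0,3) (0,3)
{kTMwx, kTMyx, kHMwx, kHMyx} → row (1,2) (5,-2) (0,3) (0,3)
{kTRwz, kTRwx, kTRyz, kTRyx, kHRwz, kHRwx, kHRyz, kHRyx} → row (3,-3) (3,-3) (3,-3) (3,-3)
That's 6 distinct rows out of 32 strategies.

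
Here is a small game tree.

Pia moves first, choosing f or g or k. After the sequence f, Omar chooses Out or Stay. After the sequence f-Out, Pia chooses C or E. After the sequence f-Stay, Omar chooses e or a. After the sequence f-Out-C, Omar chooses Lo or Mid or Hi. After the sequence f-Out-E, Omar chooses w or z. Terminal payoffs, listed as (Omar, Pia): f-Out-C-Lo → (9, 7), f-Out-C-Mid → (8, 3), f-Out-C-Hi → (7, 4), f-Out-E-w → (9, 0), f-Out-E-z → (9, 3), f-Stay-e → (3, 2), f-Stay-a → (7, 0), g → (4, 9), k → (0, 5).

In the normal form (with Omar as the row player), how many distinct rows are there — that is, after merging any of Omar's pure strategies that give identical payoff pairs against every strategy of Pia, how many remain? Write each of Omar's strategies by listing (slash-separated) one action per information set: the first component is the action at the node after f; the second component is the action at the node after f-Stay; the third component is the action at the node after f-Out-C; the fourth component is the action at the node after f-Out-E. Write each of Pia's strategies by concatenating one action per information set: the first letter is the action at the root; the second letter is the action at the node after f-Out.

8

Omar has 24 pure strategies: Out/e/Lo/w, Out/e/Lo/z, Out/e/Mid/w, Out/e/Mid/z, Out/e/Hi/w, Out/e/Hi/z, Out/a/Lo/w, Out/a/Lo/z, Out/a/Mid/w, Out/a/Mid/z, Out/a/Hi/w, Out/a/Hi/z, Stay/e/Lo/w, Stay/e/Lo/z, Stay/e/Mid/w, Stay/e/Mid/z, Stay/e/Hi/w, Stay/e/Hi/z, Stay/a/Lo/w, Stay/a/Lo/z, Stay/a/Mid/w, Stay/a/Mid/z, Stay/a/Hi/w, Stay/a/Hi/z. Columns: fC, fE, gC, gE, kC, kE.
{Out/e/Lo/w, Out/a/Lo/w} → row (9,7) (9,0) (4,9) (4,9) (0,5) (0,5)
{Out/e/Lo/z, Out/a/Lo/z} → row (9,7) (9,3) (4,9) (4,9) (0,5) (0,5)
{Out/e/Mid/w, Out/a/Mid/w} → row (8,3) (9,0) (4,9) (4,9) (0,5) (0,5)
{Out/e/Mid/z, Out/a/Mid/z} → row (8,3) (9,3) (4,9) (4,9) (0,5) (0,5)
{Out/e/Hi/w, Out/a/Hi/w} → row (7,4) (9,0) (4,9) (4,9) (0,5) (0,5)
{Out/e/Hi/z, Out/a/Hi/z} → row (7,4) (9,3) (4,9) (4,9) (0,5) (0,5)
{Stay/e/Lo/w, Stay/e/Lo/z, Stay/e/Mid/w, Stay/e/Mid/z, Stay/e/Hi/w, Stay/e/Hi/z} → row (3,2) (3,2) (4,9) (4,9) (0,5) (0,5)
{Stay/a/Lo/w, Stay/a/Lo/z, Stay/a/Mid/w, Stay/a/Mid/z, Stay/a/Hi/w, Stay/a/Hi/z} → row (7,0) (7,0) (4,9) (4,9) (0,5) (0,5)
That's 8 distinct rows out of 24 strategies.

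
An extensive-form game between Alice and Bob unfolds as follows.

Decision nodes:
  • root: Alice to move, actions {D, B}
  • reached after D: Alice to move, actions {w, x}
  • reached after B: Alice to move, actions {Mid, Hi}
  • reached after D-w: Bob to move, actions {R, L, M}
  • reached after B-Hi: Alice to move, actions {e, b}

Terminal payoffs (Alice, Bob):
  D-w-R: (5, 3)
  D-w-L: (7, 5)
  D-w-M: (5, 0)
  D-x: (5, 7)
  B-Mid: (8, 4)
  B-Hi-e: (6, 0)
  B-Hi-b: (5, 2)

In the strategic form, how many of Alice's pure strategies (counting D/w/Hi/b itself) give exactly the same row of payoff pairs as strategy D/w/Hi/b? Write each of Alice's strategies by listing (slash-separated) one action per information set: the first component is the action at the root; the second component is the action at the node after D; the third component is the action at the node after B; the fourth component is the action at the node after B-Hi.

4

Row for D/w/Hi/b (columns R, L, M): (5,3) (7,5) (5,0).
Under D/w/Hi/b, Alice's choice at the node after B and at the node after B-Hi can never be reached regardless of what Bob does, so varying those choices leaves every outcome unchanged.
Holding the reachable choices fixed and varying the unreachable ones freely already gives 2 × 2 = 4 equivalent strategies.
No other strategy reproduces this row, so those 4 are the full class: D/w/Mid/e, D/w/Mid/b, D/w/Hi/e, D/w/Hi/b.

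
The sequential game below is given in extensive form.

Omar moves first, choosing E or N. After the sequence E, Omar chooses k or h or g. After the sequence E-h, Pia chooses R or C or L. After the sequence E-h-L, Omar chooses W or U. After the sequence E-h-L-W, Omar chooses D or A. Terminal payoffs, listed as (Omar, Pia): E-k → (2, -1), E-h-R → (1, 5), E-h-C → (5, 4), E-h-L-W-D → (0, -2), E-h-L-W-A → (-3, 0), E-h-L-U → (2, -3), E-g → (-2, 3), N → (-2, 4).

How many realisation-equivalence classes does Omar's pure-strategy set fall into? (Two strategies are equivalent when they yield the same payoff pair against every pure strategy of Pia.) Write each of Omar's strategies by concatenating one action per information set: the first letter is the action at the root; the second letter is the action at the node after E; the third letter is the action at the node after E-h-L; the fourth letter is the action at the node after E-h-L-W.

6

Omar has 24 pure strategies: EkWD, EkWA, EkUD, EkUA, EhWD, EhWA, EhUD, EhUA, EgWD, EgWA, EgUD, EgUA, NkWD, NkWA, NkUD, NkUA, NhWD, NhWA, NhUD, NhUA, NgWD, NgWA, NgUD, NgUA. Columns: R, C, L.
{EkWD, EkWA, EkUD, EkUA} → row (2,-1) (2,-1) (2,-1)
{EhWD} → row (1,5) (5,4) (0,-2)
{EhWA} → row (1,5) (5,4) (-3,0)
{EhUD, EhUA} → row (1,5) (5,4) (2,-3)
{EgWD, EgWA, EgUD, EgUA} → row (-2,3) (-2,3) (-2,3)
{NkWD, NkWA, NkUD, NkUA, NhWD, NhWA, NhUD, NhUA, NgWD, NgWA, NgUD, NgUA} → row (-2,4) (-2,4) (-2,4)
That's 6 distinct rows out of 24 strategies.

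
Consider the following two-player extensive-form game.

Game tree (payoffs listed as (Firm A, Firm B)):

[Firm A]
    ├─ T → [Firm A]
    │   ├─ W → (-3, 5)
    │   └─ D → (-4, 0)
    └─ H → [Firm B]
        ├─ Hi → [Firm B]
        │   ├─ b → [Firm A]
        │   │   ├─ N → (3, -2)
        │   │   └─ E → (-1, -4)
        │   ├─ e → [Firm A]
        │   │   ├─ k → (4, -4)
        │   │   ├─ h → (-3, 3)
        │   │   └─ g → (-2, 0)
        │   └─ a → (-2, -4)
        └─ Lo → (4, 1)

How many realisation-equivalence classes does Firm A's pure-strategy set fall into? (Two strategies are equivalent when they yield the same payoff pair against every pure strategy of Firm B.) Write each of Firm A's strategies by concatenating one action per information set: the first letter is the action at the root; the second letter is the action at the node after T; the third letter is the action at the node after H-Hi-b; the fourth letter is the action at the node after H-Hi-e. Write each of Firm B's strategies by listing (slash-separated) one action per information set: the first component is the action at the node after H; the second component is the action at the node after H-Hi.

Firm A has 24 pure strategies: TWNk, TWNh, TWNg, TWEk, TWEh, TWEg, TDNk, TDNh, TDNg, TDEk, TDEh, TDEg, HWNk, HWNh, HWNg, HWEk, HWEh, HWEg, HDNk, HDNh, HDNg, HDEk, HDEh, HDEg. Columns: Hi/b, Hi/e, Hi/a, Lo/b, Lo/e, Lo/a.
{TWNk, TWNh, TWNg, TWEk, TWEh, TWEg} → row (-3,5) (-3,5) (-3,5) (-3,5) (-3,5) (-3,5)
{TDNk, TDNh, TDNg, TDEk, TDEh, TDEg} → row (-4,0) (-4,0) (-4,0) (-4,0) (-4,0) (-4,0)
{HWNk, HDNk} → row (3,-2) (4,-4) (-2,-4) (4,1) (4,1) (4,1)
{HWNh, HDNh} → row (3,-2) (-3,3) (-2,-4) (4,1) (4,1) (4,1)
{HWNg, HDNg} → row (3,-2) (-2,0) (-2,-4) (4,1) (4,1) (4,1)
{HWEk, HDEk} → row (-1,-4) (4,-4) (-2,-4) (4,1) (4,1) (4,1)
{HWEh, HDEh} → row (-1,-4) (-3,3) (-2,-4) (4,1) (4,1) (4,1)
{HWEg, HDEg} → row (-1,-4) (-2,0) (-2,-4) (4,1) (4,1) (4,1)
That's 8 distinct rows out of 24 strategies.

8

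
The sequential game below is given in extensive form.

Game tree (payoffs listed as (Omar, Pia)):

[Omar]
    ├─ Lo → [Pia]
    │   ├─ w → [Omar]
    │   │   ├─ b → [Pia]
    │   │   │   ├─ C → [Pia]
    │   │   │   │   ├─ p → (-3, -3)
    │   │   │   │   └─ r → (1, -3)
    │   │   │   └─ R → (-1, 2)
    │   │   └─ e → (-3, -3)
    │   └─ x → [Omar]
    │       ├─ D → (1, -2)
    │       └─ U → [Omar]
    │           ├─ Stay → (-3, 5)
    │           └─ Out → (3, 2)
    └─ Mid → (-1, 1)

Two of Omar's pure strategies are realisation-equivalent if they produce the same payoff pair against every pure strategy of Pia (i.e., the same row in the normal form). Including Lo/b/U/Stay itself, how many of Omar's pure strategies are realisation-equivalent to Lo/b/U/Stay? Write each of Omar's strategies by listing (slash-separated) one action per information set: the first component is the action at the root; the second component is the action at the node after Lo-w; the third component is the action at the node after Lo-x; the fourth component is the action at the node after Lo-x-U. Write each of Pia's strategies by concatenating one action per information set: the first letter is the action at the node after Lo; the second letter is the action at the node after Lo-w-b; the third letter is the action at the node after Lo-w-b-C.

1

Row for Lo/b/U/Stay (columns wCp, wCr, wRp, wRr, xCp, xCr, xRp, xRr): (-3,-3) (1,-3) (-1,2) (-1,2) (-3,5) (-3,5) (-3,5) (-3,5).
Every one of Omar's information sets is on the play path for some reply by Pia when Omar follows Lo/b/U/Stay.
Changing the action at any of them therefore changes at least one column, so only Lo/b/U/Stay itself gives this row.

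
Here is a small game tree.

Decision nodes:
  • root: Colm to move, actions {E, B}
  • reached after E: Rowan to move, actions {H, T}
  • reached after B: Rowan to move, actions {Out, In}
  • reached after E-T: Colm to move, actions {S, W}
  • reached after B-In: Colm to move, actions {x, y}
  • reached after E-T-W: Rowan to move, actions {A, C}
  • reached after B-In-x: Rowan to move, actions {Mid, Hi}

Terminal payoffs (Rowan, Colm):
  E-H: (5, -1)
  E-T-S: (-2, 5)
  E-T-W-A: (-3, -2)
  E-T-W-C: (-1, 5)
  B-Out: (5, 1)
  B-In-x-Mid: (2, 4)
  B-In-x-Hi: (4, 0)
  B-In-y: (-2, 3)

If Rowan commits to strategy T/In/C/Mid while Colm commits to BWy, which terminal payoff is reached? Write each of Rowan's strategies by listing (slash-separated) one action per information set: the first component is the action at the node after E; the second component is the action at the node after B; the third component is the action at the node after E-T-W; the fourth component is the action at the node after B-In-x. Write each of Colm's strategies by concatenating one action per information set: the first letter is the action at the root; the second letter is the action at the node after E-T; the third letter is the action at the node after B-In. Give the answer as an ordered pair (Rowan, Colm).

Trace the play path from the root:
  Colm plays B
  Rowan plays In at [B]
  Colm plays y at [B-In]
→ terminal payoff (-2, 3).
(Rowan's choice at the node after E is never reached on this path, so it doesn't affect the outcome.)

(-2, 3)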